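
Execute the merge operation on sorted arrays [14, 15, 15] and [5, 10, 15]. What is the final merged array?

Merging process:

Compare 14 vs 5: take 5 from right. Merged: [5]
Compare 14 vs 10: take 10 from right. Merged: [5, 10]
Compare 14 vs 15: take 14 from left. Merged: [5, 10, 14]
Compare 15 vs 15: take 15 from left. Merged: [5, 10, 14, 15]
Compare 15 vs 15: take 15 from left. Merged: [5, 10, 14, 15, 15]
Append remaining from right: [15]. Merged: [5, 10, 14, 15, 15, 15]

Final merged array: [5, 10, 14, 15, 15, 15]
Total comparisons: 5

The merged array is [5, 10, 14, 15, 15, 15], requiring 5 comparisons. The merge step runs in O(n) time where n is the total number of elements.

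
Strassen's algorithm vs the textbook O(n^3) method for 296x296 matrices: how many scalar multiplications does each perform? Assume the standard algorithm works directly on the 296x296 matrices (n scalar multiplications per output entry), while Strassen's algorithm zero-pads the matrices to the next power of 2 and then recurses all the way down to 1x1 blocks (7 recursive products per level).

Matrix multiplication for 296x296 matrices:

Strassen's algorithm requires power-of-2 dimensions. Pad 296x296 to 512x512 (next power of 2).

Standard algorithm: 296^3 = 25934336 multiplications
Strassen's algorithm: 7^(log2(512)) = 7^9 = 40353607 multiplications
Difference: 25934336 - 40353607 = -14419271 (Strassen uses MORE here due to padding overhead — for small or just-over-power-of-2 n, padding can outweigh the per-level savings)

Standard: 25934336 multiplications (296^3). Strassen: 40353607 multiplications (7^9, after padding to 512x512). Strassen reduces 8 recursive multiplications to 7 at each level.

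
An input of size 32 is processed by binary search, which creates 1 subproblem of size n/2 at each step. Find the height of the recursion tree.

For divide and conquer with division factor 2:

Problem sizes at each level:
Level 0: 32
Level 1: 16
Level 2: 8
Level 3: 4
Level 4: 2
Level 5: 1

The root is level 0 and the size-1 base case is level 5 (the tree spans levels 0 through 5, i.e. 6 levels counting the root), so the depth is the number of divisions: log_2(32) = 5

The recursion tree depth is log_2(32) = 5. At each level, the problem size is divided by 2, so it takes 5 divisions to reduce to a base case of size 1. The algorithm makes 1 recursive call at each level.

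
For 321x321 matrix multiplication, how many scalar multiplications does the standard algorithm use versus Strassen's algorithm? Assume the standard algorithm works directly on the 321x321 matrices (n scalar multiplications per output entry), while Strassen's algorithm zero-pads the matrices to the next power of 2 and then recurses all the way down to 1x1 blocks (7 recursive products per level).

Matrix multiplication for 321x321 matrices:

Strassen's algorithm requires power-of-2 dimensions. Pad 321x321 to 512x512 (next power of 2).

Standard algorithm: 321^3 = 33076161 multiplications
Strassen's algorithm: 7^(log2(512)) = 7^9 = 40353607 multiplications
Difference: 33076161 - 40353607 = -7277446 (Strassen uses MORE here due to padding overhead — for small or just-over-power-of-2 n, padding can outweigh the per-level savings)

Standard: 33076161 multiplications (321^3). Strassen: 40353607 multiplications (7^9, after padding to 512x512). Strassen reduces 8 recursive multiplications to 7 at each level.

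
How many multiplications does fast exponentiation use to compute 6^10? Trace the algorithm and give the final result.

Computing 6^10 by squaring (build up from 6^1; each line after the first costs one multiplication):

6^1 = 6
6^2 = (6^1)^2 = 6^2 = 36
6^4 = (6^2)^2 = 36^2 = 1296
6^5 = 6 * 6^4 = 6 * 1296 = 7776
6^10 = (6^5)^2 = 7776^2 = 60466176

Result: 60466176
Multiplications needed: 4 (4 lines after 6^1)

6^10 = 60466176. Using exponentiation by squaring, this requires 4 multiplications. The key idea: if the exponent is even, square the half-power; if odd, multiply by the base once.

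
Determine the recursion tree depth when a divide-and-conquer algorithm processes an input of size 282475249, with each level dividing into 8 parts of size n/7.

For divide and conquer with division factor 7:

Problem sizes at each level:
Level 0: 282475249
Level 1: 40353607
Level 2: 5764801
Level 3: 823543
Level 4: 117649
Level 5: 16807
Level 6: 2401
Level 7: 343
Level 8: 49
Level 9: 7
Level 10: 1

The root is level 0 and the size-1 base case is level 10 (the tree spans levels 0 through 10, i.e. 11 levels counting the root), so the depth is the number of divisions: log_7(282475249) = 10

The recursion tree depth is log_7(282475249) = 10. At each level, the problem size is divided by 7, so it takes 10 divisions to reduce to a base case of size 1. The algorithm makes 8 recursive calls at each level.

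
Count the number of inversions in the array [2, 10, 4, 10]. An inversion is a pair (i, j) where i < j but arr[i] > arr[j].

Finding inversions in [2, 10, 4, 10]:

(1, 2): arr[1]=10 > arr[2]=4

Total inversions: 1

The array has 1 inversion(s): (1,2). Each pair (i,j) satisfies i < j and arr[i] > arr[j].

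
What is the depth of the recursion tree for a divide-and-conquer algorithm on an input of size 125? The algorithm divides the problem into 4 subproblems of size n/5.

For divide and conquer with division factor 5:

Problem sizes at each level:
Level 0: 125
Level 1: 25
Level 2: 5
Level 3: 1

The root is level 0 and the size-1 base case is level 3 (the tree spans levels 0 through 3, i.e. 4 levels counting the root), so the depth is the number of divisions: log_5(125) = 3

The recursion tree depth is log_5(125) = 3. At each level, the problem size is divided by 5, so it takes 3 divisions to reduce to a base case of size 1. The algorithm makes 4 recursive calls at each level.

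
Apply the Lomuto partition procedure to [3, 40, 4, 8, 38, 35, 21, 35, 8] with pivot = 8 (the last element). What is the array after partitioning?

Lomuto partition with pivot = 8:

Initial array: [3, 40, 4, 8, 38, 35, 21, 35, 8]

arr[0]=3 <= 8: swap with position 0, array becomes [3, 40, 4, 8, 38, 35, 21, 35, 8]
arr[1]=40 > 8: no swap
arr[2]=4 <= 8: swap with position 1, array becomes [3, 4, 40, 8, 38, 35, 21, 35, 8]
arr[3]=8 <= 8: swap with position 2, array becomes [3, 4, 8, 40, 38, 35, 21, 35, 8]
arr[4]=38 > 8: no swap
arr[5]=35 > 8: no swap
arr[6]=21 > 8: no swap
arr[7]=35 > 8: no swap

Place pivot at position 3: [3, 4, 8, 8, 38, 35, 21, 35, 40]
Pivot position: 3

After partitioning with pivot 8, the array becomes [3, 4, 8, 8, 38, 35, 21, 35, 40]. The pivot is placed at index 3. All elements to the left of the pivot are <= 8, and all elements to the right are > 8.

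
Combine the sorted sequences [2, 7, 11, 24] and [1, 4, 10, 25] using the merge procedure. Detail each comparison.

Merging process:

Compare 2 vs 1: take 1 from right. Merged: [1]
Compare 2 vs 4: take 2 from left. Merged: [1, 2]
Compare 7 vs 4: take 4 from right. Merged: [1, 2, 4]
Compare 7 vs 10: take 7 from left. Merged: [1, 2, 4, 7]
Compare 11 vs 10: take 10 from right. Merged: [1, 2, 4, 7, 10]
Compare 11 vs 25: take 11 from left. Merged: [1, 2, 4, 7, 10, 11]
Compare 24 vs 25: take 24 from left. Merged: [1, 2, 4, 7, 10, 11, 24]
Append remaining from right: [25]. Merged: [1, 2, 4, 7, 10, 11, 24, 25]

Final merged array: [1, 2, 4, 7, 10, 11, 24, 25]
Total comparisons: 7

The merged array is [1, 2, 4, 7, 10, 11, 24, 25], requiring 7 comparisons. The merge step runs in O(n) time where n is the total number of elements.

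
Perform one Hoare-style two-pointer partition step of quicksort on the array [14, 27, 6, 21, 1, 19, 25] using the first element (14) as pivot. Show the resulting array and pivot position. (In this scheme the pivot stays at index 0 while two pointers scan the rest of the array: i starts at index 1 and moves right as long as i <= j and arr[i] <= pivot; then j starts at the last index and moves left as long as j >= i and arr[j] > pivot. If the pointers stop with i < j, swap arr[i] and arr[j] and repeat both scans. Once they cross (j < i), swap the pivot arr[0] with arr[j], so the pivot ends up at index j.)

Hoare-style two-pointer partition with pivot = 14:

Initial array: [14, 27, 6, 21, 1, 19, 25]

Pointers start at i = 1, j = 6.
i stops at index 1 (arr[1]=27 > 14), j stops at index 4 (arr[4]=1 <= 14): swap arr[1] and arr[4], array becomes [14, 1, 6, 21, 27, 19, 25]
i ends at 3, j ends at 2: the pointers have crossed (j < i), so scanning stops.

Swap pivot arr[0] with arr[2] to place pivot at position 2: [6, 1, 14, 21, 27, 19, 25]
Pivot position: 2

After partitioning with pivot 14, the array becomes [6, 1, 14, 21, 27, 19, 25]. The pivot is placed at index 2. All elements to the left of the pivot are <= 14, and all elements to the right are > 14.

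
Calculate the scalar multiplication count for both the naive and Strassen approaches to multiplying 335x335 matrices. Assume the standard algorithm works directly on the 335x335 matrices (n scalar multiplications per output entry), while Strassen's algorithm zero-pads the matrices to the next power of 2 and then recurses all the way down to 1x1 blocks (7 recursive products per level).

Matrix multiplication for 335x335 matrices:

Strassen's algorithm requires power-of-2 dimensions. Pad 335x335 to 512x512 (next power of 2).

Standard algorithm: 335^3 = 37595375 multiplications
Strassen's algorithm: 7^(log2(512)) = 7^9 = 40353607 multiplications
Difference: 37595375 - 40353607 = -2758232 (Strassen uses MORE here due to padding overhead — for small or just-over-power-of-2 n, padding can outweigh the per-level savings)

Standard: 37595375 multiplications (335^3). Strassen: 40353607 multiplications (7^9, after padding to 512x512). Strassen reduces 8 recursive multiplications to 7 at each level.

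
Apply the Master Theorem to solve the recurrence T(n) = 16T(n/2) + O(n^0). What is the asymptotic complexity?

Master Theorem for T(n) = 16T(n/2) + O(n^0):

a = 16, b = 2, c = 0
log_b(a) = log_2(16) = 4.0000

Case 1: c = 0 < log_2(16) = 4.0000
T(n) = O(n^(log_2 16)) = O(n^4)

For T(n) = 16T(n/2) + O(n^0): log_2(16) = 4.0000. This is Case 1 of the Master Theorem (c < log_b(a), work dominated by leaves), giving O(n^4).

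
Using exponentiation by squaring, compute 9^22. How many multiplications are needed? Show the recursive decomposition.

Computing 9^22 by squaring (build up from 9^1; each line after the first costs one multiplication):

9^1 = 9
9^2 = (9^1)^2 = 9^2 = 81
9^4 = (9^2)^2 = 81^2 = 6561
9^5 = 9 * 9^4 = 9 * 6561 = 59049
9^10 = (9^5)^2 = 59049^2 = 3486784401
9^11 = 9 * 9^10 = 9 * 3486784401 = 31381059609
9^22 = (9^11)^2 = 31381059609^2 = 984770902183611232881

Result: 984770902183611232881
Multiplications needed: 6 (6 lines after 9^1)

9^22 = 984770902183611232881. Using exponentiation by squaring, this requires 6 multiplications. The key idea: if the exponent is even, square the half-power; if odd, multiply by the base once.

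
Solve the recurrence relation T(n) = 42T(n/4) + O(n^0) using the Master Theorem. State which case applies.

Master Theorem for T(n) = 42T(n/4) + O(n^0):

a = 42, b = 4, c = 0
log_b(a) = log_4(42) = 2.6962

Case 1: c = 0 < log_4(42) = 2.6962
T(n) = O(n^(log_4 42))

For T(n) = 42T(n/4) + O(n^0): log_4(42) = 2.6962. This is Case 1 of the Master Theorem (c < log_b(a), work dominated by leaves), giving O(n^(log_4 42)).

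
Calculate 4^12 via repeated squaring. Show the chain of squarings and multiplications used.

Computing 4^12 by squaring (build up from 4^1; each line after the first costs one multiplication):

4^1 = 4
4^2 = (4^1)^2 = 4^2 = 16
4^3 = 4 * 4^2 = 4 * 16 = 64
4^6 = (4^3)^2 = 64^2 = 4096
4^12 = (4^6)^2 = 4096^2 = 16777216

Result: 16777216
Multiplications needed: 4 (4 lines after 4^1)

4^12 = 16777216. Using exponentiation by squaring, this requires 4 multiplications. The key idea: if the exponent is even, square the half-power; if odd, multiply by the base once.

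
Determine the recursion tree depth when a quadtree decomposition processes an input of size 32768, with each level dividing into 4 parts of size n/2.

For divide and conquer with division factor 2:

Problem sizes at each level:
Level 0: 32768
Level 1: 16384
Level 2: 8192
Level 3: 4096
Level 4: 2048
Level 5: 1024
Level 6: 512
Level 7: 256
Level 8: 128
Level 9: 64
Level 10: 32
Level 11: 16
Level 12: 8
Level 13: 4
Level 14: 2
Level 15: 1

The root is level 0 and the size-1 base case is level 15 (the tree spans levels 0 through 15, i.e. 16 levels counting the root), so the depth is the number of divisions: log_2(32768) = 15

The recursion tree depth is log_2(32768) = 15. At each level, the problem size is divided by 2, so it takes 15 divisions to reduce to a base case of size 1. The algorithm makes 4 recursive calls at each level.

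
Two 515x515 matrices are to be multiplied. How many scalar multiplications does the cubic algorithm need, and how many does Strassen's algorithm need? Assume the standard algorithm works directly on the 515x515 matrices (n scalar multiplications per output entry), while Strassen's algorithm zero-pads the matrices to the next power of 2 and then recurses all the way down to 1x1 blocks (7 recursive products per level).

Matrix multiplication for 515x515 matrices:

Strassen's algorithm requires power-of-2 dimensions. Pad 515x515 to 1024x1024 (next power of 2).

Standard algorithm: 515^3 = 136590875 multiplications
Strassen's algorithm: 7^(log2(1024)) = 7^10 = 282475249 multiplications
Difference: 136590875 - 282475249 = -145884374 (Strassen uses MORE here due to padding overhead — for small or just-over-power-of-2 n, padding can outweigh the per-level savings)

Standard: 136590875 multiplications (515^3). Strassen: 282475249 multiplications (7^10, after padding to 1024x1024). Strassen reduces 8 recursive multiplications to 7 at each level.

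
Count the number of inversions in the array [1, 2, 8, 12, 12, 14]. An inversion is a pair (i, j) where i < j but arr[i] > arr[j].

Finding inversions in [1, 2, 8, 12, 12, 14]:


Total inversions: 0

The array has 0 inversions. It is already sorted.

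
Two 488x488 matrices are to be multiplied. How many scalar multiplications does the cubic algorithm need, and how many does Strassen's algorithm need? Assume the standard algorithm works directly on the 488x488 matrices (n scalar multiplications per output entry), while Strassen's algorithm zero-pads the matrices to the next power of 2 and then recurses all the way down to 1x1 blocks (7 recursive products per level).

Matrix multiplication for 488x488 matrices:

Strassen's algorithm requires power-of-2 dimensions. Pad 488x488 to 512x512 (next power of 2).

Standard algorithm: 488^3 = 116214272 multiplications
Strassen's algorithm: 7^(log2(512)) = 7^9 = 40353607 multiplications
Savings: 116214272 - 40353607 = 75860665 multiplications

Standard: 116214272 multiplications (488^3). Strassen: 40353607 multiplications (7^9, after padding to 512x512). Strassen reduces 8 recursive multiplications to 7 at each level.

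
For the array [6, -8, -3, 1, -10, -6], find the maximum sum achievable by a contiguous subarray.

Using Kadane's algorithm on [6, -8, -3, 1, -10, -6]:

Scanning through the array:
Position 1 (value -8): max_ending_here = -2, max_so_far = 6
Position 2 (value -3): max_ending_here = -3, max_so_far = 6
Position 3 (value 1): max_ending_here = 1, max_so_far = 6
Position 4 (value -10): max_ending_here = -9, max_so_far = 6
Position 5 (value -6): max_ending_here = -6, max_so_far = 6

Maximum subarray: [6]
Maximum sum: 6

The maximum subarray is [6] with sum 6. This subarray runs from index 0 to index 0.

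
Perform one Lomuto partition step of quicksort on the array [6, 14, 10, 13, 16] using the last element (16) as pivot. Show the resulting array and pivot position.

Lomuto partition with pivot = 16:

Initial array: [6, 14, 10, 13, 16]

arr[0]=6 <= 16: swap with position 0, array becomes [6, 14, 10, 13, 16]
arr[1]=14 <= 16: swap with position 1, array becomes [6, 14, 10, 13, 16]
arr[2]=10 <= 16: swap with position 2, array becomes [6, 14, 10, 13, 16]
arr[3]=13 <= 16: swap with position 3, array becomes [6, 14, 10, 13, 16]

Place pivot at position 4: [6, 14, 10, 13, 16]
Pivot position: 4

After partitioning with pivot 16, the array becomes [6, 14, 10, 13, 16]. The pivot is placed at index 4. All elements to the left of the pivot are <= 16, and all elements to the right are > 16.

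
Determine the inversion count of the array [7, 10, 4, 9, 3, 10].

Finding inversions in [7, 10, 4, 9, 3, 10]:

(0, 2): arr[0]=7 > arr[2]=4
(0, 4): arr[0]=7 > arr[4]=3
(1, 2): arr[1]=10 > arr[2]=4
(1, 3): arr[1]=10 > arr[3]=9
(1, 4): arr[1]=10 > arr[4]=3
(2, 4): arr[2]=4 > arr[4]=3
(3, 4): arr[3]=9 > arr[4]=3

Total inversions: 7

The array has 7 inversion(s): (0,2), (0,4), (1,2), (1,3), (1,4), (2,4), (3,4). Each pair (i,j) satisfies i < j and arr[i] > arr[j].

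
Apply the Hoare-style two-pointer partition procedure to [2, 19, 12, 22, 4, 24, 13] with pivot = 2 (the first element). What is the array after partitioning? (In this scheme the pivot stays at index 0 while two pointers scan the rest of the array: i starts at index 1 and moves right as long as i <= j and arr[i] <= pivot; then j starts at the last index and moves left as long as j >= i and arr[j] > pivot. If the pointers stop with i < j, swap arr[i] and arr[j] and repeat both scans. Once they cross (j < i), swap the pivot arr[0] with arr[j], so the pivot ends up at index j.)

Hoare-style two-pointer partition with pivot = 2:

Initial array: [2, 19, 12, 22, 4, 24, 13]

Pointers start at i = 1, j = 6.
i ends at 1, j ends at 0: the pointers have crossed (j < i), so scanning stops.

j = 0, so swapping arr[0] with arr[j] leaves the pivot at position 0: [2, 19, 12, 22, 4, 24, 13]
Pivot position: 0

After partitioning with pivot 2, the array becomes [2, 19, 12, 22, 4, 24, 13]. The pivot is placed at index 0. All elements to the left of the pivot are <= 2, and all elements to the right are > 2.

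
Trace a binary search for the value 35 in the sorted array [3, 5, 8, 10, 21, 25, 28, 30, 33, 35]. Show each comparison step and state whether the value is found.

Binary search for 35 in [3, 5, 8, 10, 21, 25, 28, 30, 33, 35]:

lo=0, hi=9, mid=4, arr[mid]=21 -> 21 < 35, search right half
lo=5, hi=9, mid=7, arr[mid]=30 -> 30 < 35, search right half
lo=8, hi=9, mid=8, arr[mid]=33 -> 33 < 35, search right half
lo=9, hi=9, mid=9, arr[mid]=35 -> Found target at index 9!

Binary search finds 35 at index 9 after 4 comparisons. The search repeatedly halves the search space by comparing with the middle element.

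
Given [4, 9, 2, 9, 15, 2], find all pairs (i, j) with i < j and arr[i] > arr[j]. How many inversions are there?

Finding inversions in [4, 9, 2, 9, 15, 2]:

(0, 2): arr[0]=4 > arr[2]=2
(0, 5): arr[0]=4 > arr[5]=2
(1, 2): arr[1]=9 > arr[2]=2
(1, 5): arr[1]=9 > arr[5]=2
(3, 5): arr[3]=9 > arr[5]=2
(4, 5): arr[4]=15 > arr[5]=2

Total inversions: 6

The array has 6 inversion(s): (0,2), (0,5), (1,2), (1,5), (3,5), (4,5). Each pair (i,j) satisfies i < j and arr[i] > arr[j].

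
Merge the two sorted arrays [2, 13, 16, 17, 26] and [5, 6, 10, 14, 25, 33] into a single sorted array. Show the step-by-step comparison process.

Merging process:

Compare 2 vs 5: take 2 from left. Merged: [2]
Compare 13 vs 5: take 5 from right. Merged: [2, 5]
Compare 13 vs 6: take 6 from right. Merged: [2, 5, 6]
Compare 13 vs 10: take 10 from right. Merged: [2, 5, 6, 10]
Compare 13 vs 14: take 13 from left. Merged: [2, 5, 6, 10, 13]
Compare 16 vs 14: take 14 from right. Merged: [2, 5, 6, 10, 13, 14]
Compare 16 vs 25: take 16 from left. Merged: [2, 5, 6, 10, 13, 14, 16]
Compare 17 vs 25: take 17 from left. Merged: [2, 5, 6, 10, 13, 14, 16, 17]
Compare 26 vs 25: take 25 from right. Merged: [2, 5, 6, 10, 13, 14, 16, 17, 25]
Compare 26 vs 33: take 26 from left. Merged: [2, 5, 6, 10, 13, 14, 16, 17, 25, 26]
Append remaining from right: [33]. Merged: [2, 5, 6, 10, 13, 14, 16, 17, 25, 26, 33]

Final merged array: [2, 5, 6, 10, 13, 14, 16, 17, 25, 26, 33]
Total comparisons: 10

The merged array is [2, 5, 6, 10, 13, 14, 16, 17, 25, 26, 33], requiring 10 comparisons. The merge step runs in O(n) time where n is the total number of elements.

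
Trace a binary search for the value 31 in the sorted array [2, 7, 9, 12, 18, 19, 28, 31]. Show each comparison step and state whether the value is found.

Binary search for 31 in [2, 7, 9, 12, 18, 19, 28, 31]:

lo=0, hi=7, mid=3, arr[mid]=12 -> 12 < 31, search right half
lo=4, hi=7, mid=5, arr[mid]=19 -> 19 < 31, search right half
lo=6, hi=7, mid=6, arr[mid]=28 -> 28 < 31, search right half
lo=7, hi=7, mid=7, arr[mid]=31 -> Found target at index 7!

Binary search finds 31 at index 7 after 4 comparisons. The search repeatedly halves the search space by comparing with the middle element.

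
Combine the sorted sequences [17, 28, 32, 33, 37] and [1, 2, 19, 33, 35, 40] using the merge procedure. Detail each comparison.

Merging process:

Compare 17 vs 1: take 1 from right. Merged: [1]
Compare 17 vs 2: take 2 from right. Merged: [1, 2]
Compare 17 vs 19: take 17 from left. Merged: [1, 2, 17]
Compare 28 vs 19: take 19 from right. Merged: [1, 2, 17, 19]
Compare 28 vs 33: take 28 from left. Merged: [1, 2, 17, 19, 28]
Compare 32 vs 33: take 32 from left. Merged: [1, 2, 17, 19, 28, 32]
Compare 33 vs 33: take 33 from left. Merged: [1, 2, 17, 19, 28, 32, 33]
Compare 37 vs 33: take 33 from right. Merged: [1, 2, 17, 19, 28, 32, 33, 33]
Compare 37 vs 35: take 35 from right. Merged: [1, 2, 17, 19, 28, 32, 33, 33, 35]
Compare 37 vs 40: take 37 from left. Merged: [1, 2, 17, 19, 28, 32, 33, 33, 35, 37]
Append remaining from right: [40]. Merged: [1, 2, 17, 19, 28, 32, 33, 33, 35, 37, 40]

Final merged array: [1, 2, 17, 19, 28, 32, 33, 33, 35, 37, 40]
Total comparisons: 10

The merged array is [1, 2, 17, 19, 28, 32, 33, 33, 35, 37, 40], requiring 10 comparisons. The merge step runs in O(n) time where n is the total number of elements.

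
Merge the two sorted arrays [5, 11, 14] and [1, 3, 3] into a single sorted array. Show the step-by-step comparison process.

Merging process:

Compare 5 vs 1: take 1 from right. Merged: [1]
Compare 5 vs 3: take 3 from right. Merged: [1, 3]
Compare 5 vs 3: take 3 from right. Merged: [1, 3, 3]
Append remaining from left: [5, 11, 14]. Merged: [1, 3, 3, 5, 11, 14]

Final merged array: [1, 3, 3, 5, 11, 14]
Total comparisons: 3

The merged array is [1, 3, 3, 5, 11, 14], requiring 3 comparisons. The merge step runs in O(n) time where n is the total number of elements.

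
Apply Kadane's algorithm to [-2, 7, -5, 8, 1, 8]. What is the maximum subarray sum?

Using Kadane's algorithm on [-2, 7, -5, 8, 1, 8]:

Scanning through the array:
Position 1 (value 7): max_ending_here = 7, max_so_far = 7
Position 2 (value -5): max_ending_here = 2, max_so_far = 7
Position 3 (value 8): max_ending_here = 10, max_so_far = 10
Position 4 (value 1): max_ending_here = 11, max_so_far = 11
Position 5 (value 8): max_ending_here = 19, max_so_far = 19

Maximum subarray: [7, -5, 8, 1, 8]
Maximum sum: 19

The maximum subarray is [7, -5, 8, 1, 8] with sum 19. This subarray runs from index 1 to index 5.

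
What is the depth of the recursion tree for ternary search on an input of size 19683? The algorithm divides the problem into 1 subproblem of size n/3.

For divide and conquer with division factor 3:

Problem sizes at each level:
Level 0: 19683
Level 1: 6561
Level 2: 2187
Level 3: 729
Level 4: 243
Level 5: 81
Level 6: 27
Level 7: 9
Level 8: 3
Level 9: 1

The root is level 0 and the size-1 base case is level 9 (the tree spans levels 0 through 9, i.e. 10 levels counting the root), so the depth is the number of divisions: log_3(19683) = 9

The recursion tree depth is log_3(19683) = 9. At each level, the problem size is divided by 3, so it takes 9 divisions to reduce to a base case of size 1. The algorithm makes 1 recursive call at each level.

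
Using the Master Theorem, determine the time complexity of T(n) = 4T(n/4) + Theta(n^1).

Master Theorem for T(n) = 4T(n/4) + O(n^1):

a = 4, b = 4, c = 1
log_b(a) = log_4(4) = 1.0000

Case 2: c = 1 = log_4(4) = 1.0000
T(n) = O(n^1 log n) = O(n log n)

For T(n) = 4T(n/4) + O(n^1): log_4(4) = 1.0000. This is Case 2 of the Master Theorem (c = log_b(a), equal work at all levels), giving O(n log n).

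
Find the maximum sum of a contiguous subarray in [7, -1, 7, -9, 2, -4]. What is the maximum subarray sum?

Using Kadane's algorithm on [7, -1, 7, -9, 2, -4]:

Scanning through the array:
Position 1 (value -1): max_ending_here = 6, max_so_far = 7
Position 2 (value 7): max_ending_here = 13, max_so_far = 13
Position 3 (value -9): max_ending_here = 4, max_so_far = 13
Position 4 (value 2): max_ending_here = 6, max_so_far = 13
Position 5 (value -4): max_ending_here = 2, max_so_far = 13

Maximum subarray: [7, -1, 7]
Maximum sum: 13

The maximum subarray is [7, -1, 7] with sum 13. This subarray runs from index 0 to index 2.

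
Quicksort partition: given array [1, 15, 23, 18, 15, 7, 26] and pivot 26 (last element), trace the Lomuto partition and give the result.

Lomuto partition with pivot = 26:

Initial array: [1, 15, 23, 18, 15, 7, 26]

arr[0]=1 <= 26: swap with position 0, array becomes [1, 15, 23, 18, 15, 7, 26]
arr[1]=15 <= 26: swap with position 1, array becomes [1, 15, 23, 18, 15, 7, 26]
arr[2]=23 <= 26: swap with position 2, array becomes [1, 15, 23, 18, 15, 7, 26]
arr[3]=18 <= 26: swap with position 3, array becomes [1, 15, 23, 18, 15, 7, 26]
arr[4]=15 <= 26: swap with position 4, array becomes [1, 15, 23, 18, 15, 7, 26]
arr[5]=7 <= 26: swap with position 5, array becomes [1, 15, 23, 18, 15, 7, 26]

Place pivot at position 6: [1, 15, 23, 18, 15, 7, 26]
Pivot position: 6

After partitioning with pivot 26, the array becomes [1, 15, 23, 18, 15, 7, 26]. The pivot is placed at index 6. All elements to the left of the pivot are <= 26, and all elements to the right are > 26.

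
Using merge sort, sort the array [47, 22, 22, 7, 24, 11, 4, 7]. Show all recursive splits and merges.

Merge sort trace:

Split: [47, 22, 22, 7, 24, 11, 4, 7] -> [47, 22, 22, 7] and [24, 11, 4, 7]
  Split: [47, 22, 22, 7] -> [47, 22] and [22, 7]
    Split: [47, 22] -> [47] and [22]
    Merge: [47] + [22] -> [22, 47]
    Split: [22, 7] -> [22] and [7]
    Merge: [22] + [7] -> [7, 22]
  Merge: [22, 47] + [7, 22] -> [7, 22, 22, 47]
  Split: [24, 11, 4, 7] -> [24, 11] and [4, 7]
    Split: [24, 11] -> [24] and [11]
    Merge: [24] + [11] -> [11, 24]
    Split: [4, 7] -> [4] and [7]
    Merge: [4] + [7] -> [4, 7]
  Merge: [11, 24] + [4, 7] -> [4, 7, 11, 24]
Merge: [7, 22, 22, 47] + [4, 7, 11, 24] -> [4, 7, 7, 11, 22, 22, 24, 47]

Final sorted array: [4, 7, 7, 11, 22, 22, 24, 47]

The merge sort proceeds by recursively splitting the array and merging sorted halves.
After all merges, the sorted array is [4, 7, 7, 11, 22, 22, 24, 47].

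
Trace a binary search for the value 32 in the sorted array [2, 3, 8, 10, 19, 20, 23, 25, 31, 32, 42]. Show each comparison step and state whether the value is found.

Binary search for 32 in [2, 3, 8, 10, 19, 20, 23, 25, 31, 32, 42]:

lo=0, hi=10, mid=5, arr[mid]=20 -> 20 < 32, search right half
lo=6, hi=10, mid=8, arr[mid]=31 -> 31 < 32, search right half
lo=9, hi=10, mid=9, arr[mid]=32 -> Found target at index 9!

Binary search finds 32 at index 9 after 3 comparisons. The search repeatedly halves the search space by comparing with the middle element.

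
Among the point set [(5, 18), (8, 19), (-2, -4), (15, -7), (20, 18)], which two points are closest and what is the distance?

Computing all pairwise distances among 5 points:

d((5, 18), (8, 19)) = 3.1623 <-- minimum
d((5, 18), (-2, -4)) = 23.0868
d((5, 18), (15, -7)) = 26.9258
d((5, 18), (20, 18)) = 15.0
d((8, 19), (-2, -4)) = 25.0799
d((8, 19), (15, -7)) = 26.9258
d((8, 19), (20, 18)) = 12.0416
d((-2, -4), (15, -7)) = 17.2627
d((-2, -4), (20, 18)) = 31.1127
d((15, -7), (20, 18)) = 25.4951

Closest pair: (5, 18) and (8, 19) with distance 3.1623

The closest pair is (5, 18) and (8, 19) with Euclidean distance 3.1623. For 5 points, brute-force pairwise comparison is shown above. For large n, the divide-and-conquer algorithm (sort by x, recurse on halves, check the dividing strip) achieves O(n log n).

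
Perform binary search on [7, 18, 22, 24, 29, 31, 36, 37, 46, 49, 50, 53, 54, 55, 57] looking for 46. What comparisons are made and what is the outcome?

Binary search for 46 in [7, 18, 22, 24, 29, 31, 36, 37, 46, 49, 50, 53, 54, 55, 57]:

lo=0, hi=14, mid=7, arr[mid]=37 -> 37 < 46, search right half
lo=8, hi=14, mid=11, arr[mid]=53 -> 53 > 46, search left half
lo=8, hi=10, mid=9, arr[mid]=49 -> 49 > 46, search left half
lo=8, hi=8, mid=8, arr[mid]=46 -> Found target at index 8!

Binary search finds 46 at index 8 after 4 comparisons. The search repeatedly halves the search space by comparing with the middle element.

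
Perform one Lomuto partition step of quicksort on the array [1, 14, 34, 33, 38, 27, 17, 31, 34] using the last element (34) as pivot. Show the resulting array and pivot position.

Lomuto partition with pivot = 34:

Initial array: [1, 14, 34, 33, 38, 27, 17, 31, 34]

arr[0]=1 <= 34: swap with position 0, array becomes [1, 14, 34, 33, 38, 27, 17, 31, 34]
arr[1]=14 <= 34: swap with position 1, array becomes [1, 14, 34, 33, 38, 27, 17, 31, 34]
arr[2]=34 <= 34: swap with position 2, array becomes [1, 14, 34, 33, 38, 27, 17, 31, 34]
arr[3]=33 <= 34: swap with position 3, array becomes [1, 14, 34, 33, 38, 27, 17, 31, 34]
arr[4]=38 > 34: no swap
arr[5]=27 <= 34: swap with position 4, array becomes [1, 14, 34, 33, 27, 38, 17, 31, 34]
arr[6]=17 <= 34: swap with position 5, array becomes [1, 14, 34, 33, 27, 17, 38, 31, 34]
arr[7]=31 <= 34: swap with position 6, array becomes [1, 14, 34, 33, 27, 17, 31, 38, 34]

Place pivot at position 7: [1, 14, 34, 33, 27, 17, 31, 34, 38]
Pivot position: 7

After partitioning with pivot 34, the array becomes [1, 14, 34, 33, 27, 17, 31, 34, 38]. The pivot is placed at index 7. All elements to the left of the pivot are <= 34, and all elements to the right are > 34.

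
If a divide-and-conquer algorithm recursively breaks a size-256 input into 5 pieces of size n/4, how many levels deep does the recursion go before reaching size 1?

For divide and conquer with division factor 4:

Problem sizes at each level:
Level 0: 256
Level 1: 64
Level 2: 16
Level 3: 4
Level 4: 1

The root is level 0 and the size-1 base case is level 4 (the tree spans levels 0 through 4, i.e. 5 levels counting the root), so the depth is the number of divisions: log_4(256) = 4

The recursion tree depth is log_4(256) = 4. At each level, the problem size is divided by 4, so it takes 4 divisions to reduce to a base case of size 1. The algorithm makes 5 recursive calls at each level.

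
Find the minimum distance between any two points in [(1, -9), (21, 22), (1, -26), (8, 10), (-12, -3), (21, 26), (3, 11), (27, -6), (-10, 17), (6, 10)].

Computing all pairwise distances among 10 points:

d((1, -9), (21, 22)) = 36.8917
d((1, -9), (1, -26)) = 17.0
d((1, -9), (8, 10)) = 20.2485
d((1, -9), (-12, -3)) = 14.3178
d((1, -9), (21, 26)) = 40.3113
d((1, -9), (3, 11)) = 20.0998
d((1, -9), (27, -6)) = 26.1725
d((1, -9), (-10, 17)) = 28.2312
d((1, -9), (6, 10)) = 19.6469
d((21, 22), (1, -26)) = 52.0
d((21, 22), (8, 10)) = 17.6918
d((21, 22), (-12, -3)) = 41.4005
d((21, 22), (21, 26)) = 4.0
d((21, 22), (3, 11)) = 21.095
d((21, 22), (27, -6)) = 28.6356
d((21, 22), (-10, 17)) = 31.4006
d((21, 22), (6, 10)) = 19.2094
d((1, -26), (8, 10)) = 36.6742
d((1, -26), (-12, -3)) = 26.4197
d((1, -26), (21, 26)) = 55.7136
d((1, -26), (3, 11)) = 37.054
d((1, -26), (27, -6)) = 32.8024
d((1, -26), (-10, 17)) = 44.3847
d((1, -26), (6, 10)) = 36.3456
d((8, 10), (-12, -3)) = 23.8537
d((8, 10), (21, 26)) = 20.6155
d((8, 10), (3, 11)) = 5.099
d((8, 10), (27, -6)) = 24.8395
d((8, 10), (-10, 17)) = 19.3132
d((8, 10), (6, 10)) = 2.0 <-- minimum
d((-12, -3), (21, 26)) = 43.9318
d((-12, -3), (3, 11)) = 20.5183
d((-12, -3), (27, -6)) = 39.1152
d((-12, -3), (-10, 17)) = 20.0998
d((-12, -3), (6, 10)) = 22.2036
d((21, 26), (3, 11)) = 23.4307
d((21, 26), (27, -6)) = 32.5576
d((21, 26), (-10, 17)) = 32.28
d((21, 26), (6, 10)) = 21.9317
d((3, 11), (27, -6)) = 29.4109
d((3, 11), (-10, 17)) = 14.3178
d((3, 11), (6, 10)) = 3.1623
d((27, -6), (-10, 17)) = 43.566
d((27, -6), (6, 10)) = 26.4008
d((-10, 17), (6, 10)) = 17.4642

Closest pair: (8, 10) and (6, 10) with distance 2.0

The closest pair is (8, 10) and (6, 10) with Euclidean distance 2.0. For 10 points, brute-force pairwise comparison is shown above. For large n, the divide-and-conquer algorithm (sort by x, recurse on halves, check the dividing strip) achieves O(n log n).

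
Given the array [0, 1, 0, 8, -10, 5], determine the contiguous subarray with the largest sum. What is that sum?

Using Kadane's algorithm on [0, 1, 0, 8, -10, 5]:

Scanning through the array:
Position 1 (value 1): max_ending_here = 1, max_so_far = 1
Position 2 (value 0): max_ending_here = 1, max_so_far = 1
Position 3 (value 8): max_ending_here = 9, max_so_far = 9
Position 4 (value -10): max_ending_here = -1, max_so_far = 9
Position 5 (value 5): max_ending_here = 5, max_so_far = 9

Maximum subarray: [0, 1, 0, 8]
Maximum sum: 9

The maximum subarray is [0, 1, 0, 8] with sum 9. This subarray runs from index 0 to index 3.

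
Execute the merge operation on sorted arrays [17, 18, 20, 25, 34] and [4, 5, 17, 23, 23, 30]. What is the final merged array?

Merging process:

Compare 17 vs 4: take 4 from right. Merged: [4]
Compare 17 vs 5: take 5 from right. Merged: [4, 5]
Compare 17 vs 17: take 17 from left. Merged: [4, 5, 17]
Compare 18 vs 17: take 17 from right. Merged: [4, 5, 17, 17]
Compare 18 vs 23: take 18 from left. Merged: [4, 5, 17, 17, 18]
Compare 20 vs 23: take 20 from left. Merged: [4, 5, 17, 17, 18, 20]
Compare 25 vs 23: take 23 from right. Merged: [4, 5, 17, 17, 18, 20, 23]
Compare 25 vs 23: take 23 from right. Merged: [4, 5, 17, 17, 18, 20, 23, 23]
Compare 25 vs 30: take 25 from left. Merged: [4, 5, 17, 17, 18, 20, 23, 23, 25]
Compare 34 vs 30: take 30 from right. Merged: [4, 5, 17, 17, 18, 20, 23, 23, 25, 30]
Append remaining from left: [34]. Merged: [4, 5, 17, 17, 18, 20, 23, 23, 25, 30, 34]

Final merged array: [4, 5, 17, 17, 18, 20, 23, 23, 25, 30, 34]
Total comparisons: 10

The merged array is [4, 5, 17, 17, 18, 20, 23, 23, 25, 30, 34], requiring 10 comparisons. The merge step runs in O(n) time where n is the total number of elements.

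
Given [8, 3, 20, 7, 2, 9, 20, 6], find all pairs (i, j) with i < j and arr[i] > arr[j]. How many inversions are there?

Finding inversions in [8, 3, 20, 7, 2, 9, 20, 6]:

(0, 1): arr[0]=8 > arr[1]=3
(0, 3): arr[0]=8 > arr[3]=7
(0, 4): arr[0]=8 > arr[4]=2
(0, 7): arr[0]=8 > arr[7]=6
(1, 4): arr[1]=3 > arr[4]=2
(2, 3): arr[2]=20 > arr[3]=7
(2, 4): arr[2]=20 > arr[4]=2
(2, 5): arr[2]=20 > arr[5]=9
(2, 7): arr[2]=20 > arr[7]=6
(3, 4): arr[3]=7 > arr[4]=2
(3, 7): arr[3]=7 > arr[7]=6
(5, 7): arr[5]=9 > arr[7]=6
(6, 7): arr[6]=20 > arr[7]=6

Total inversions: 13

The array has 13 inversion(s): (0,1), (0,3), (0,4), (0,7), (1,4), (2,3), (2,4), (2,5), (2,7), (3,4), (3,7), (5,7), (6,7). Each pair (i,j) satisfies i < j and arr[i] > arr[j].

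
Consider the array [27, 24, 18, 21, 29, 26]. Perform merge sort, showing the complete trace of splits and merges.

Merge sort trace:

Split: [27, 24, 18, 21, 29, 26] -> [27, 24, 18] and [21, 29, 26]
  Split: [27, 24, 18] -> [27] and [24, 18]
    Split: [24, 18] -> [24] and [18]
    Merge: [24] + [18] -> [18, 24]
  Merge: [27] + [18, 24] -> [18, 24, 27]
  Split: [21, 29, 26] -> [21] and [29, 26]
    Split: [29, 26] -> [29] and [26]
    Merge: [29] + [26] -> [26, 29]
  Merge: [21] + [26, 29] -> [21, 26, 29]
Merge: [18, 24, 27] + [21, 26, 29] -> [18, 21, 24, 26, 27, 29]

Final sorted array: [18, 21, 24, 26, 27, 29]

The merge sort proceeds by recursively splitting the array and merging sorted halves.
After all merges, the sorted array is [18, 21, 24, 26, 27, 29].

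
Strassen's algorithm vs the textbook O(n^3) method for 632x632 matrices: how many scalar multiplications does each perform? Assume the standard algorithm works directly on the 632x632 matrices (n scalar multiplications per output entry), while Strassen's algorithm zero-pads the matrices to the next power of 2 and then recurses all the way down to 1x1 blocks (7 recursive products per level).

Matrix multiplication for 632x632 matrices:

Strassen's algorithm requires power-of-2 dimensions. Pad 632x632 to 1024x1024 (next power of 2).

Standard algorithm: 632^3 = 252435968 multiplications
Strassen's algorithm: 7^(log2(1024)) = 7^10 = 282475249 multiplications
Difference: 252435968 - 282475249 = -30039281 (Strassen uses MORE here due to padding overhead — for small or just-over-power-of-2 n, padding can outweigh the per-level savings)

Standard: 252435968 multiplications (632^3). Strassen: 282475249 multiplications (7^10, after padding to 1024x1024). Strassen reduces 8 recursive multiplications to 7 at each level.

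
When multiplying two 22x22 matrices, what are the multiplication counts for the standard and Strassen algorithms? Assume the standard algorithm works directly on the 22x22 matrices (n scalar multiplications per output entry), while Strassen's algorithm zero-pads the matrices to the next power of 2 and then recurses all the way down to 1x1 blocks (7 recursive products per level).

Matrix multiplication for 22x22 matrices:

Strassen's algorithm requires power-of-2 dimensions. Pad 22x22 to 32x32 (next power of 2).

Standard algorithm: 22^3 = 10648 multiplications
Strassen's algorithm: 7^(log2(32)) = 7^5 = 16807 multiplications
Difference: 10648 - 16807 = -6159 (Strassen uses MORE here due to padding overhead — for small or just-over-power-of-2 n, padding can outweigh the per-level savings)

Standard: 10648 multiplications (22^3). Strassen: 16807 multiplications (7^5, after padding to 32x32). Strassen reduces 8 recursive multiplications to 7 at each level.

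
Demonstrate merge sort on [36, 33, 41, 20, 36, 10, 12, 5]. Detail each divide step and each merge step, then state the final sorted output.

Merge sort trace:

Split: [36, 33, 41, 20, 36, 10, 12, 5] -> [36, 33, 41, 20] and [36, 10, 12, 5]
  Split: [36, 33, 41, 20] -> [36, 33] and [41, 20]
    Split: [36, 33] -> [36] and [33]
    Merge: [36] + [33] -> [33, 36]
    Split: [41, 20] -> [41] and [20]
    Merge: [41] + [20] -> [20, 41]
  Merge: [33, 36] + [20, 41] -> [20, 33, 36, 41]
  Split: [36, 10, 12, 5] -> [36, 10] and [12, 5]
    Split: [36, 10] -> [36] and [10]
    Merge: [36] + [10] -> [10, 36]
    Split: [12, 5] -> [12] and [5]
    Merge: [12] + [5] -> [5, 12]
  Merge: [10, 36] + [5, 12] -> [5, 10, 12, 36]
Merge: [20, 33, 36, 41] + [5, 10, 12, 36] -> [5, 10, 12, 20, 33, 36, 36, 41]

Final sorted array: [5, 10, 12, 20, 33, 36, 36, 41]

The merge sort proceeds by recursively splitting the array and merging sorted halves.
After all merges, the sorted array is [5, 10, 12, 20, 33, 36, 36, 41].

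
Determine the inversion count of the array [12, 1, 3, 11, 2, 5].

Finding inversions in [12, 1, 3, 11, 2, 5]:

(0, 1): arr[0]=12 > arr[1]=1
(0, 2): arr[0]=12 > arr[2]=3
(0, 3): arr[0]=12 > arr[3]=11
(0, 4): arr[0]=12 > arr[4]=2
(0, 5): arr[0]=12 > arr[5]=5
(2, 4): arr[2]=3 > arr[4]=2
(3, 4): arr[3]=11 > arr[4]=2
(3, 5): arr[3]=11 > arr[5]=5

Total inversions: 8

The array has 8 inversion(s): (0,1), (0,2), (0,3), (0,4), (0,5), (2,4), (3,4), (3,5). Each pair (i,j) satisfies i < j and arr[i] > arr[j].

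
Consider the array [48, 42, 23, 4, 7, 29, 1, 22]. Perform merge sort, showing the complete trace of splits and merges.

Merge sort trace:

Split: [48, 42, 23, 4, 7, 29, 1, 22] -> [48, 42, 23, 4] and [7, 29, 1, 22]
  Split: [48, 42, 23, 4] -> [48, 42] and [23, 4]
    Split: [48, 42] -> [48] and [42]
    Merge: [48] + [42] -> [42, 48]
    Split: [23, 4] -> [23] and [4]
    Merge: [23] + [4] -> [4, 23]
  Merge: [42, 48] + [4, 23] -> [4, 23, 42, 48]
  Split: [7, 29, 1, 22] -> [7, 29] and [1, 22]
    Split: [7, 29] -> [7] and [29]
    Merge: [7] + [29] -> [7, 29]
    Split: [1, 22] -> [1] and [22]
    Merge: [1] + [22] -> [1, 22]
  Merge: [7, 29] + [1, 22] -> [1, 7, 22, 29]
Merge: [4, 23, 42, 48] + [1, 7, 22, 29] -> [1, 4, 7, 22, 23, 29, 42, 48]

Final sorted array: [1, 4, 7, 22, 23, 29, 42, 48]

The merge sort proceeds by recursively splitting the array and merging sorted halves.
After all merges, the sorted array is [1, 4, 7, 22, 23, 29, 42, 48].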